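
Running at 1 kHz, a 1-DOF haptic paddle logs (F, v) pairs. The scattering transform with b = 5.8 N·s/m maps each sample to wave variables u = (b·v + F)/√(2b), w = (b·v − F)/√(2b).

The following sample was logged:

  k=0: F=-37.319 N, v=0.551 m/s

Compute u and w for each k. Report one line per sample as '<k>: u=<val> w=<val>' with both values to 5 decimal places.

k=0: b·v=5.8×0.551=3.19580; √(2b)=3.40588; u=(3.19580+(-37.319))/3.40588=-10.01892, w=(3.19580−(-37.319))/3.40588=11.89555

0: u=-10.01892 w=11.89555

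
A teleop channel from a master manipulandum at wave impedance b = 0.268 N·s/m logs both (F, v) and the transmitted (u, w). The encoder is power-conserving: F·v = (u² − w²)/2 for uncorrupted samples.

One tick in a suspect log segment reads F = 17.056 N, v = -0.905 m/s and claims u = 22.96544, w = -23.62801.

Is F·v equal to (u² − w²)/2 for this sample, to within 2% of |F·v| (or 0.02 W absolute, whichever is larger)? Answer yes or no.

yes

F·v = 17.056×(-0.905) = -15.4357 W.
(u² − w²)/2 = (527.4114 − 558.2829)/2 = -15.4357 W.
|Δ| = 0.0000;  2% of max(1, |F·v|) = 0.3087.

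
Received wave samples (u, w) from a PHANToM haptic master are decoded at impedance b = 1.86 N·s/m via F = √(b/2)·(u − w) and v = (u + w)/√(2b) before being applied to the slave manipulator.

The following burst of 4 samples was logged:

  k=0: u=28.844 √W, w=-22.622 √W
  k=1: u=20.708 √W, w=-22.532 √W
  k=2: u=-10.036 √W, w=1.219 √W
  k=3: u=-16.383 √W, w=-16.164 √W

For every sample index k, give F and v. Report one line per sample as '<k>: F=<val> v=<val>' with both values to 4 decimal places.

k=0: u−w=51.4660, u+w=6.2220; √(b/2)=0.9644, √(2b)=1.9287; F=0.9644×51.466=49.6320, v=6.2220/1.9287=3.2260
k=1: u−w=43.2400, u+w=-1.8240; √(b/2)=0.9644, √(2b)=1.9287; F=0.9644×43.24=41.6991, v=-1.8240/1.9287=-0.9457
k=2: u−w=-11.2550, u+w=-8.8170; √(b/2)=0.9644, √(2b)=1.9287; F=0.9644×(-11.255)=-10.8539, v=-8.8170/1.9287=-4.5714
k=3: u−w=-0.2190, u+w=-32.5470; √(b/2)=0.9644, √(2b)=1.9287; F=0.9644×(-0.219)=-0.2112, v=-32.5470/1.9287=-16.8748

0: F=49.6320 v=3.2260
1: F=41.6991 v=-0.9457
2: F=-10.8539 v=-4.5714
3: F=-0.2112 v=-16.8748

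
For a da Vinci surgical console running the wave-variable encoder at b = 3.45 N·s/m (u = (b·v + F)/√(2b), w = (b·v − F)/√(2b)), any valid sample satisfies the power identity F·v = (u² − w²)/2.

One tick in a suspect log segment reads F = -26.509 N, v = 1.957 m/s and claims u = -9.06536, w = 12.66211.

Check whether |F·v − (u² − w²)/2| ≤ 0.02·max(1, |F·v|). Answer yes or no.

F·v = (-26.509)×1.957 = -51.8781 W.
(u² − w²)/2 = (82.1808 − 160.3290)/2 = -39.0741 W.
|Δ| = 12.8040;  2% of max(1, |F·v|) = 1.0376.

no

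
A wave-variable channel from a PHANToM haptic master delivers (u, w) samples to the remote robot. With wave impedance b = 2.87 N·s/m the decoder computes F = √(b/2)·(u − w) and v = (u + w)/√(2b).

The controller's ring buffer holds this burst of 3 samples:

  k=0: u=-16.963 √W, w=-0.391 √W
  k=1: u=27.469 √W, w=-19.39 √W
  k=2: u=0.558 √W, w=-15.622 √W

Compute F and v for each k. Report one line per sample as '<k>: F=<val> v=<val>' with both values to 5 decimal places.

k=0: u−w=-16.57200, u+w=-17.35400; √(b/2)=1.19791, √(2b)=2.39583; F=1.19791×(-16.572)=-19.85184, v=-17.35400/2.39583=-7.24342
k=1: u−w=46.85900, u+w=8.07900; √(b/2)=1.19791, √(2b)=2.39583; F=1.19791×46.859=56.13309, v=8.07900/2.39583=3.37211
k=2: u−w=16.18000, u+w=-15.06400; √(b/2)=1.19791, √(2b)=2.39583; F=1.19791×16.18=19.38226, v=-15.06400/2.39583=-6.28759

0: F=-19.85184 v=-7.24342
1: F=56.13309 v=3.37211
2: F=19.38226 v=-6.28759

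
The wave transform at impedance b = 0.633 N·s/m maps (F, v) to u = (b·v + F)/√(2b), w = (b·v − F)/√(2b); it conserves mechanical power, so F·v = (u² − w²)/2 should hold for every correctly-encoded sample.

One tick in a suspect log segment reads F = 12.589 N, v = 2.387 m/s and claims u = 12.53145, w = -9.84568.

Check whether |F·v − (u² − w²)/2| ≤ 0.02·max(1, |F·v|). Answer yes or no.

F·v = 12.589×2.387 = 30.04994 W.
(u² − w²)/2 = (157.03724 − 96.93741)/2 = 30.04991 W.
|Δ| = 0.00003;  2% of max(1, |F·v|) = 0.60100.

yes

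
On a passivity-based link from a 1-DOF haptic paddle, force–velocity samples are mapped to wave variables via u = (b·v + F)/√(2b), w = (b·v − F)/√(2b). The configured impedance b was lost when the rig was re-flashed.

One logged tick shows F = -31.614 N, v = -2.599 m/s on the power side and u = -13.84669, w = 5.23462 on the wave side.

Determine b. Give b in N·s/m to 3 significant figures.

b = 5.49 N·s/m

u + w = -8.61207;  u + w = √(2b)·v, so √(2b) = -8.61207/(-2.599) = 3.31361.
b = (√(2b))²/2 = 10.98001/2 = 5.49000.
(Check via u − w = 2F/√(2b): u − w = -19.08131, 2F/√(2b) = -19.08131.)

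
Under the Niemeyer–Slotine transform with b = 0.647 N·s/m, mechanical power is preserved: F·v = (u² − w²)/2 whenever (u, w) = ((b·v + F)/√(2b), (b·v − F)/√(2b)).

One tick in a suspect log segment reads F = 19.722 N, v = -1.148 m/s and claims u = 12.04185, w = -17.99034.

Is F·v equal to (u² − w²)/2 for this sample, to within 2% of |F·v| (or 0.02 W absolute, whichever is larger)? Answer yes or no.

no

F·v = 19.722×(-1.148) = -22.64086 W.
(u² − w²)/2 = (145.00615 − 323.65233)/2 = -89.32309 W.
|Δ| = 66.68223;  2% of max(1, |F·v|) = 0.45282.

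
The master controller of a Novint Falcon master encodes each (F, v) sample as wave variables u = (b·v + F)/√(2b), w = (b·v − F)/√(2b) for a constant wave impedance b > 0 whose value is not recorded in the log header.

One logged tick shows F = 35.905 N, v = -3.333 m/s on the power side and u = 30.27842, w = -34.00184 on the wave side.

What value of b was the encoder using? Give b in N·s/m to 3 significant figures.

u + w = -3.72342;  u + w = √(2b)·v, so √(2b) = -3.72342/(-3.333) = 1.11714.
b = (√(2b))²/2 = 1.24800/2 = 0.62400.
(Check via u − w = 2F/√(2b): u − w = 64.28026, 2F/√(2b) = 64.28035.)

b = 0.624 N·s/m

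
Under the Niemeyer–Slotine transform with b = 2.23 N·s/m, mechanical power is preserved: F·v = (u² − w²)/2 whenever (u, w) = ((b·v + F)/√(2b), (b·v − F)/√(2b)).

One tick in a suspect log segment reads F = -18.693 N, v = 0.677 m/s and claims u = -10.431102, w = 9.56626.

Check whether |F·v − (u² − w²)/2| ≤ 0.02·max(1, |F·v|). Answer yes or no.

no

F·v = (-18.693)×0.677 = -12.655161 W.
(u² − w²)/2 = (108.807889 − 91.513330)/2 = 8.647279 W.
|Δ| = 21.302440;  2% of max(1, |F·v|) = 0.253103.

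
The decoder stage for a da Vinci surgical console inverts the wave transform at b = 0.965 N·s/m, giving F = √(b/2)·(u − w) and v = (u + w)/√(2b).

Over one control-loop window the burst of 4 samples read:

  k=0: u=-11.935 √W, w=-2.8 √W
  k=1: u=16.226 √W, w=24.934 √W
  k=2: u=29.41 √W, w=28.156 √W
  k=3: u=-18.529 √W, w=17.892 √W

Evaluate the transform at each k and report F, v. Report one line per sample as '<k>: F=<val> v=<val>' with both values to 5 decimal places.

k=0: u−w=-9.13500, u+w=-14.73500; √(b/2)=0.69462, √(2b)=1.38924; F=0.69462×(-9.135)=-6.34537, v=-14.73500/1.38924=-10.60649
k=1: u−w=-8.70800, u+w=41.16000; √(b/2)=0.69462, √(2b)=1.38924; F=0.69462×(-8.708)=-6.04877, v=41.16000/1.38924=29.62762
k=2: u−w=1.25400, u+w=57.56600; √(b/2)=0.69462, √(2b)=1.38924; F=0.69462×1.254=0.87106, v=57.56600/1.38924=41.43691
k=3: u−w=-36.42100, u+w=-0.63700; √(b/2)=0.69462, √(2b)=1.38924; F=0.69462×(-36.421)=-25.29884, v=-0.63700/1.38924=-0.45852

0: F=-6.34537 v=-10.60649
1: F=-6.04877 v=29.62762
2: F=0.87106 v=41.43691
3: F=-25.29884 v=-0.45852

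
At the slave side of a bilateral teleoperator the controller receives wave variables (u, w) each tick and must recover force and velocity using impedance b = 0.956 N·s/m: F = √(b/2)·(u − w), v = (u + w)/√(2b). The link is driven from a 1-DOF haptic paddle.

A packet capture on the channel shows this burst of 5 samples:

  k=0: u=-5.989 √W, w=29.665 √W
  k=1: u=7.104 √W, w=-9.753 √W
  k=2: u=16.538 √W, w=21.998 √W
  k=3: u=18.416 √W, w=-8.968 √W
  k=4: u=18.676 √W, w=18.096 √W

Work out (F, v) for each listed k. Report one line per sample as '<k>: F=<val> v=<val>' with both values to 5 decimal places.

k=0: u−w=-35.65400, u+w=23.67600; √(b/2)=0.69138, √(2b)=1.38275; F=0.69138×(-35.654)=-24.65030, v=23.67600/1.38275=17.12239
k=1: u−w=16.85700, u+w=-2.64900; √(b/2)=0.69138, √(2b)=1.38275; F=0.69138×16.857=11.65452, v=-2.64900/1.38275=-1.91575
k=2: u−w=-5.46000, u+w=38.53600; √(b/2)=0.69138, √(2b)=1.38275; F=0.69138×(-5.46)=-3.77491, v=38.53600/1.38275=27.86908
k=3: u−w=27.38400, u+w=9.44800; √(b/2)=0.69138, √(2b)=1.38275; F=0.69138×27.384=18.93263, v=9.44800/1.38275=6.83276
k=4: u−w=0.58000, u+w=36.77200; √(b/2)=0.69138, √(2b)=1.38275; F=0.69138×0.58=0.40100, v=36.77200/1.38275=26.59337

0: F=-24.65030 v=17.12239
1: F=11.65452 v=-1.91575
2: F=-3.77491 v=27.86908
3: F=18.93263 v=6.83276
4: F=0.40100 v=26.59337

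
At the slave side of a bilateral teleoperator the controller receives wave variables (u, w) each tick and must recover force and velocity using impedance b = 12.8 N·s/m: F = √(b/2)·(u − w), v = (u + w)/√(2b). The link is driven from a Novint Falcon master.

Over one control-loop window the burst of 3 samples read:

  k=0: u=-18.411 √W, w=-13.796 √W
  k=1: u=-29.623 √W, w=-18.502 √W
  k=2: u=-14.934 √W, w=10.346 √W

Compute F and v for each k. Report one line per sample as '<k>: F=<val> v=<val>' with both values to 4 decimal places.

0: F=-11.6751 v=-6.3655
1: F=-28.1342 v=-9.5115
2: F=-63.9539 v=-0.9068

k=0: u−w=-4.6150, u+w=-32.2070; √(b/2)=2.5298, √(2b)=5.0596; F=2.5298×(-4.615)=-11.6751, v=-32.2070/5.0596=-6.3655
k=1: u−w=-11.1210, u+w=-48.1250; √(b/2)=2.5298, √(2b)=5.0596; F=2.5298×(-11.121)=-28.1342, v=-48.1250/5.0596=-9.5115
k=2: u−w=-25.2800, u+w=-4.5880; √(b/2)=2.5298, √(2b)=5.0596; F=2.5298×(-25.28)=-63.9539, v=-4.5880/5.0596=-0.9068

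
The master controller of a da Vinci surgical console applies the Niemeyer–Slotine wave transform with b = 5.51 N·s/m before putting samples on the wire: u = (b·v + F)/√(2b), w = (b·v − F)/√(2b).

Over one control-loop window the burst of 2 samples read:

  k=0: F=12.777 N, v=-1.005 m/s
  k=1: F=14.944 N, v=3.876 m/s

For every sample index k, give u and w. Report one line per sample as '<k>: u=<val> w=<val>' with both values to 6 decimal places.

k=0: b·v=5.51×(-1.005)=-5.537550; √(2b)=3.319639; u=(-5.537550+12.777)/3.319639=2.180795, w=(-5.537550−12.777)/3.319639=-5.517031
k=1: b·v=5.51×3.876=21.356760; √(2b)=3.319639; u=(21.356760+14.944)/3.319639=10.935154, w=(21.356760−14.944)/3.319639=1.931765

0: u=2.180795 w=-5.517031
1: u=10.935154 w=1.931765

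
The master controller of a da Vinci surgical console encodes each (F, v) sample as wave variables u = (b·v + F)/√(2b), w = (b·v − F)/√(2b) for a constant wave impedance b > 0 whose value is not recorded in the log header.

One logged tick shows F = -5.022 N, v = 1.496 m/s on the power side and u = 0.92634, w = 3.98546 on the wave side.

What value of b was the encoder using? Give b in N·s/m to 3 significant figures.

u + w = 4.91180;  u + w = √(2b)·v, so √(2b) = 4.91180/1.496 = 3.28329.
b = (√(2b))²/2 = 10.77999/2 = 5.38999.
(Check via u − w = 2F/√(2b): u − w = -3.05912, 2F/√(2b) = -3.05913.)

b = 5.39 N·s/m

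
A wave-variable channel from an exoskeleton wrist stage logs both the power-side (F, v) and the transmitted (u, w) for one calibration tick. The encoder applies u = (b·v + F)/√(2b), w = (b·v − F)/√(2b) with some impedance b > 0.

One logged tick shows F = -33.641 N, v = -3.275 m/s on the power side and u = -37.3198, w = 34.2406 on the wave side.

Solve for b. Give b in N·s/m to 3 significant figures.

u + w = -3.07920;  u + w = √(2b)·v, so √(2b) = -3.07920/(-3.275) = 0.94021.
b = (√(2b))²/2 = 0.88400/2 = 0.44200.
(Check via u − w = 2F/√(2b): u − w = -71.56040, 2F/√(2b) = -71.56032.)

b = 0.442 N·s/m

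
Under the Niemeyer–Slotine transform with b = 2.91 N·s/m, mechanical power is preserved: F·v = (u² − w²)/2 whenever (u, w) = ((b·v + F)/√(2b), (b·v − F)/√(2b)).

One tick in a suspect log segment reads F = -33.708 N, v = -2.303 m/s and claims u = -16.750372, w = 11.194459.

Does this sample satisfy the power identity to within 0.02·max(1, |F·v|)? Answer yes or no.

yes

F·v = (-33.708)×(-2.303) = 77.629524 W.
(u² − w²)/2 = (280.574962 − 125.315912)/2 = 77.629525 W.
|Δ| = 0.000001;  2% of max(1, |F·v|) = 1.552590.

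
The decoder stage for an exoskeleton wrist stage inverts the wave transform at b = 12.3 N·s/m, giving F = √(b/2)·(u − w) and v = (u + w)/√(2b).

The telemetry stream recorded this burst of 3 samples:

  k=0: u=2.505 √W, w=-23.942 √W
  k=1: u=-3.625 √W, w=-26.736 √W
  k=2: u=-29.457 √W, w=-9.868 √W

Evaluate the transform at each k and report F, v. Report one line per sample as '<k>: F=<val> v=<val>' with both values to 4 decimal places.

0: F=65.5864 v=-4.3221
1: F=57.3134 v=-6.1214
2: F=-48.5791 v=-7.9287

k=0: u−w=26.4470, u+w=-21.4370; √(b/2)=2.4799, √(2b)=4.9598; F=2.4799×26.447=65.5864, v=-21.4370/4.9598=-4.3221
k=1: u−w=23.1110, u+w=-30.3610; √(b/2)=2.4799, √(2b)=4.9598; F=2.4799×23.111=57.3134, v=-30.3610/4.9598=-6.1214
k=2: u−w=-19.5890, u+w=-39.3250; √(b/2)=2.4799, √(2b)=4.9598; F=2.4799×(-19.589)=-48.5791, v=-39.3250/4.9598=-7.9287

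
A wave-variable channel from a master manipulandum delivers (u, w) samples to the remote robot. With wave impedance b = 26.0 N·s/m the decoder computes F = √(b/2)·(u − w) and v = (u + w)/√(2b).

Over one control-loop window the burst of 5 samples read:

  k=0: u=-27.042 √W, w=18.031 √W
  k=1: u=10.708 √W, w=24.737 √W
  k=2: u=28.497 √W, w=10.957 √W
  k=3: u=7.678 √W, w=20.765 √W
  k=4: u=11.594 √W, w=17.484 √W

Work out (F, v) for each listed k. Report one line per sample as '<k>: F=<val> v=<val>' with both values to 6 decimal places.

0: F=-162.513013 v=-1.249601
1: F=-50.582279 v=4.915337
2: F=63.241369 v=5.471285
3: F=-47.185850 v=3.944334
4: F=-21.236697 v=4.032393

k=0: u−w=-45.073000, u+w=-9.011000; √(b/2)=3.605551, √(2b)=7.211103; F=3.605551×(-45.073)=-162.513013, v=-9.011000/7.211103=-1.249601
k=1: u−w=-14.029000, u+w=35.445000; √(b/2)=3.605551, √(2b)=7.211103; F=3.605551×(-14.029)=-50.582279, v=35.445000/7.211103=4.915337
k=2: u−w=17.540000, u+w=39.454000; √(b/2)=3.605551, √(2b)=7.211103; F=3.605551×17.54=63.241369, v=39.454000/7.211103=5.471285
k=3: u−w=-13.087000, u+w=28.443000; √(b/2)=3.605551, √(2b)=7.211103; F=3.605551×(-13.087)=-47.185850, v=28.443000/7.211103=3.944334
k=4: u−w=-5.890000, u+w=29.078000; √(b/2)=3.605551, √(2b)=7.211103; F=3.605551×(-5.89)=-21.236697, v=29.078000/7.211103=4.032393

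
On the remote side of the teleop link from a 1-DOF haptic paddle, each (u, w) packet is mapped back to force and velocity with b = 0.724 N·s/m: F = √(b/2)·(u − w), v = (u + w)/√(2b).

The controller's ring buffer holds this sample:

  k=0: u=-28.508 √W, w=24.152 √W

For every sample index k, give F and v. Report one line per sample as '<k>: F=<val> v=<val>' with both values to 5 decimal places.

0: F=-31.68365 v=-3.61996

k=0: u−w=-52.66000, u+w=-4.35600; √(b/2)=0.60166, √(2b)=1.20333; F=0.60166×(-52.66)=-31.68365, v=-4.35600/1.20333=-3.61996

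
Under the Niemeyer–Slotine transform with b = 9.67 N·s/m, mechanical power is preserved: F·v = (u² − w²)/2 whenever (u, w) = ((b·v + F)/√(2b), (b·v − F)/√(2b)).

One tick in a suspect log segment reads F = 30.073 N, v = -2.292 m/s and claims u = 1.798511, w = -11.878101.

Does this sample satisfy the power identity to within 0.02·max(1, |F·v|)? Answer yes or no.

F·v = 30.073×(-2.292) = -68.927316 W.
(u² − w²)/2 = (3.234642 − 141.089283)/2 = -68.927321 W.
|Δ| = 0.000005;  2% of max(1, |F·v|) = 1.378546.

yes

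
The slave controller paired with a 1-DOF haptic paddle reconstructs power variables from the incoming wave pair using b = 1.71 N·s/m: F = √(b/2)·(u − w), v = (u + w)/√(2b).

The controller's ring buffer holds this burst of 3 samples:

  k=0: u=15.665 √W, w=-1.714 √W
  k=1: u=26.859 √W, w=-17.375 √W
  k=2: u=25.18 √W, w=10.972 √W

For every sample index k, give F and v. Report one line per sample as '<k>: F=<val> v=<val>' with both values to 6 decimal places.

0: F=16.069703 v=7.543837
1: F=40.901503 v=5.128360
2: F=13.137599 v=19.548763

k=0: u−w=17.379000, u+w=13.951000; √(b/2)=0.924662, √(2b)=1.849324; F=0.924662×17.379=16.069703, v=13.951000/1.849324=7.543837
k=1: u−w=44.234000, u+w=9.484000; √(b/2)=0.924662, √(2b)=1.849324; F=0.924662×44.234=40.901503, v=9.484000/1.849324=5.128360
k=2: u−w=14.208000, u+w=36.152000; √(b/2)=0.924662, √(2b)=1.849324; F=0.924662×14.208=13.137599, v=36.152000/1.849324=19.548763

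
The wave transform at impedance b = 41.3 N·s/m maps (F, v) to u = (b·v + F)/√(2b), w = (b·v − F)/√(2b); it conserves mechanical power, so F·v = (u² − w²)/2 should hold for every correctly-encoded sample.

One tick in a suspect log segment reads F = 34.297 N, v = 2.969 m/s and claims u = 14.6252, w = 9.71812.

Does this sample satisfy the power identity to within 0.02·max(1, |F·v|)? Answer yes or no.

no

F·v = 34.297×2.969 = 101.8278 W.
(u² − w²)/2 = (213.8965 − 94.4419)/2 = 59.7273 W.
|Δ| = 42.1005;  2% of max(1, |F·v|) = 2.0366.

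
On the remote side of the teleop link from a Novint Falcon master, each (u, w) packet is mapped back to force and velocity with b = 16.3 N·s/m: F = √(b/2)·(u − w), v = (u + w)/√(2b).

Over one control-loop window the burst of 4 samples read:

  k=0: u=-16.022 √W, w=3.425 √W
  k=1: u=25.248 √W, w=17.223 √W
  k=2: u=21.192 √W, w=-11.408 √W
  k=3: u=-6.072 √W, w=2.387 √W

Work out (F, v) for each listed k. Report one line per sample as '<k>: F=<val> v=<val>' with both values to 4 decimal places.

0: F=-55.5177 v=-2.2063
1: F=22.9099 v=7.4385
2: F=93.0671 v=1.7136
3: F=-24.1489 v=-0.6454

k=0: u−w=-19.4470, u+w=-12.5970; √(b/2)=2.8548, √(2b)=5.7096; F=2.8548×(-19.447)=-55.5177, v=-12.5970/5.7096=-2.2063
k=1: u−w=8.0250, u+w=42.4710; √(b/2)=2.8548, √(2b)=5.7096; F=2.8548×8.025=22.9099, v=42.4710/5.7096=7.4385
k=2: u−w=32.6000, u+w=9.7840; √(b/2)=2.8548, √(2b)=5.7096; F=2.8548×32.6=93.0671, v=9.7840/5.7096=1.7136
k=3: u−w=-8.4590, u+w=-3.6850; √(b/2)=2.8548, √(2b)=5.7096; F=2.8548×(-8.459)=-24.1489, v=-3.6850/5.7096=-0.6454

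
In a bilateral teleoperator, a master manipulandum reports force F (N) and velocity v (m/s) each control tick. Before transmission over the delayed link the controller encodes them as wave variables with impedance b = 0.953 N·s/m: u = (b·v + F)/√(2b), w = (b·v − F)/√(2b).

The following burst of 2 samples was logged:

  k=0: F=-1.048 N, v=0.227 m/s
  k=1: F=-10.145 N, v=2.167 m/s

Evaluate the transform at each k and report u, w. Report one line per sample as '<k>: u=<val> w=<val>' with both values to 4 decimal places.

0: u=-0.6024 w=0.9158
1: u=-5.8525 w=8.8442

k=0: b·v=0.953×0.227=0.2163; √(2b)=1.3806; u=(0.2163+(-1.048))/1.3806=-0.6024, w=(0.2163−(-1.048))/1.3806=0.9158
k=1: b·v=0.953×2.167=2.0652; √(2b)=1.3806; u=(2.0652+(-10.145))/1.3806=-5.8525, w=(2.0652−(-10.145))/1.3806=8.8442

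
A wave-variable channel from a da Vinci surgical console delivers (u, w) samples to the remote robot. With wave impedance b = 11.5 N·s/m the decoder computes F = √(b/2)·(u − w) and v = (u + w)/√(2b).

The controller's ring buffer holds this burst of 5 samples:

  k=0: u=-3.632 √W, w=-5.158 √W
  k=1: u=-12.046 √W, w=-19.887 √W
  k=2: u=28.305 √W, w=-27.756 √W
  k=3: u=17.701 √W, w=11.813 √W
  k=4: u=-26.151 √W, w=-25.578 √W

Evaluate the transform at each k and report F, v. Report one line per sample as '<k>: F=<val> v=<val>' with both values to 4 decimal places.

k=0: u−w=1.5260, u+w=-8.7900; √(b/2)=2.3979, √(2b)=4.7958; F=2.3979×1.526=3.6592, v=-8.7900/4.7958=-1.8328
k=1: u−w=7.8410, u+w=-31.9330; √(b/2)=2.3979, √(2b)=4.7958; F=2.3979×7.841=18.8021, v=-31.9330/4.7958=-6.6585
k=2: u−w=56.0610, u+w=0.5490; √(b/2)=2.3979, √(2b)=4.7958; F=2.3979×56.061=134.4296, v=0.5490/4.7958=0.1145
k=3: u−w=5.8880, u+w=29.5140; √(b/2)=2.3979, √(2b)=4.7958; F=2.3979×5.888=14.1189, v=29.5140/4.7958=6.1541
k=4: u−w=-0.5730, u+w=-51.7290; √(b/2)=2.3979, √(2b)=4.7958; F=2.3979×(-0.573)=-1.3740, v=-51.7290/4.7958=-10.7862

0: F=3.6592 v=-1.8328
1: F=18.8021 v=-6.6585
2: F=134.4296 v=0.1145
3: F=14.1189 v=6.1541
4: F=-1.3740 v=-10.7862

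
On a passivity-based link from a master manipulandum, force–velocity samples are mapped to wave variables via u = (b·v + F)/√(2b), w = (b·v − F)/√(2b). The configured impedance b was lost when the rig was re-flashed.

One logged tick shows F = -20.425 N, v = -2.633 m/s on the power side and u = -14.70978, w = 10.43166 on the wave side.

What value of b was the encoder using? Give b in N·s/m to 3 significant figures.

u + w = -4.2781;  u + w = √(2b)·v, so √(2b) = -4.2781/(-2.633) = 1.6248.
b = (√(2b))²/2 = 2.6400/2 = 1.3200.
(Check via u − w = 2F/√(2b): u − w = -25.1414, 2F/√(2b) = -25.1414.)

b = 1.32 N·s/m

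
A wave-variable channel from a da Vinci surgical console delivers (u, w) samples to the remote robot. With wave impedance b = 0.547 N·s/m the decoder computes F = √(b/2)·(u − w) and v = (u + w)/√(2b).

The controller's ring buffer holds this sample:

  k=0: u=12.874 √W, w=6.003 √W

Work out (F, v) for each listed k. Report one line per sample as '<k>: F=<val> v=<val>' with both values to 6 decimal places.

k=0: u−w=6.871000, u+w=18.877000; √(b/2)=0.522972, √(2b)=1.045945; F=0.522972×6.871=3.593342, v=18.877000/1.045945=18.047802

0: F=3.593342 v=18.047802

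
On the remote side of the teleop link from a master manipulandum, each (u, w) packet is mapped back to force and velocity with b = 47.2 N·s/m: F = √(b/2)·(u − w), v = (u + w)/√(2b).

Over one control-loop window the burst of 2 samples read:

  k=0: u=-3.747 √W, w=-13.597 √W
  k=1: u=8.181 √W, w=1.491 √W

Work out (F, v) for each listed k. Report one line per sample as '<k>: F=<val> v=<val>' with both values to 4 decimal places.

0: F=47.8511 v=-1.7851
1: F=32.4999 v=0.9955

k=0: u−w=9.8500, u+w=-17.3440; √(b/2)=4.8580, √(2b)=9.7160; F=4.8580×9.85=47.8511, v=-17.3440/9.7160=-1.7851
k=1: u−w=6.6900, u+w=9.6720; √(b/2)=4.8580, √(2b)=9.7160; F=4.8580×6.69=32.4999, v=9.6720/9.7160=0.9955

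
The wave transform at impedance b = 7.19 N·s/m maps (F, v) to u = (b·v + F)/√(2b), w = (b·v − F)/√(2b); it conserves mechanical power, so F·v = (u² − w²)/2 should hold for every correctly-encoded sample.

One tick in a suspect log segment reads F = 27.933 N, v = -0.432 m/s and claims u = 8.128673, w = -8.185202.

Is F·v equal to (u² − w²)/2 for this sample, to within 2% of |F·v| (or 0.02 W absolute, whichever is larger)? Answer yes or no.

F·v = 27.933×(-0.432) = -12.067056 W.
(u² − w²)/2 = (66.075325 − 66.997532)/2 = -0.461104 W.
|Δ| = 11.605952;  2% of max(1, |F·v|) = 0.241341.

no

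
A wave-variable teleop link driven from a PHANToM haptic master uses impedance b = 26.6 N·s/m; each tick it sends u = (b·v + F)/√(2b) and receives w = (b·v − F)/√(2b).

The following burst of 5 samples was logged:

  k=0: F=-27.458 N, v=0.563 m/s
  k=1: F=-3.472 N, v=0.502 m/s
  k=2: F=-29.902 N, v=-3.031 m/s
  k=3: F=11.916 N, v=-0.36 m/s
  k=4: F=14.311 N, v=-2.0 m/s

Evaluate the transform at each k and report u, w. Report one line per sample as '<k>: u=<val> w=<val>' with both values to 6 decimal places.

k=0: b·v=26.6×0.563=14.975800; √(2b)=7.293833; u=(14.975800+(-27.458))/7.293833=-1.711336, w=(14.975800−(-27.458))/7.293833=5.817764
k=1: b·v=26.6×0.502=13.353200; √(2b)=7.293833; u=(13.353200+(-3.472))/7.293833=1.354734, w=(13.353200−(-3.472))/7.293833=2.306771
k=2: b·v=26.6×(-3.031)=-80.624600; √(2b)=7.293833; u=(-80.624600+(-29.902))/7.293833=-15.153432, w=(-80.624600−(-29.902))/7.293833=-6.954176
k=3: b·v=26.6×(-0.36)=-9.576000; √(2b)=7.293833; u=(-9.576000+11.916)/7.293833=0.320819, w=(-9.576000−11.916)/7.293833=-2.946599
k=4: b·v=26.6×(-2.0)=-53.200000; √(2b)=7.293833; u=(-53.200000+14.311)/7.293833=-5.331765, w=(-53.200000−14.311)/7.293833=-9.255902

0: u=-1.711336 w=5.817764
1: u=1.354734 w=2.306771
2: u=-15.153432 w=-6.954176
3: u=0.320819 w=-2.946599
4: u=-5.331765 w=-9.255902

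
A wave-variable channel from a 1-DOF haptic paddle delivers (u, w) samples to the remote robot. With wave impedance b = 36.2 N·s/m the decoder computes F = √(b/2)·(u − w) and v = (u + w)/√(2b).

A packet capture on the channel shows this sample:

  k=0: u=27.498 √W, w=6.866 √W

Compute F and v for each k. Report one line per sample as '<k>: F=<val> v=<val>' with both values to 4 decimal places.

0: F=87.7770 v=4.0386

k=0: u−w=20.6320, u+w=34.3640; √(b/2)=4.2544, √(2b)=8.5088; F=4.2544×20.632=87.7770, v=34.3640/8.5088=4.0386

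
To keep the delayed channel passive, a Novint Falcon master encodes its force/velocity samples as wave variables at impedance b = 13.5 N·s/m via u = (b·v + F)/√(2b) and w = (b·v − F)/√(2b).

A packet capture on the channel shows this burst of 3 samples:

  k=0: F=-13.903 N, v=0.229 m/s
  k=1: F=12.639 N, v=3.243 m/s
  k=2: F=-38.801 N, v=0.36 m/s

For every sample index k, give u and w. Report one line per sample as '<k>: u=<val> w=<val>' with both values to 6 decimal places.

0: u=-2.080674 w=3.270593
1: u=10.857938 w=5.993184
2: u=-6.531948 w=8.402563

k=0: b·v=13.5×0.229=3.091500; √(2b)=5.196152; u=(3.091500+(-13.903))/5.196152=-2.080674, w=(3.091500−(-13.903))/5.196152=3.270593
k=1: b·v=13.5×3.243=43.780500; √(2b)=5.196152; u=(43.780500+12.639)/5.196152=10.857938, w=(43.780500−12.639)/5.196152=5.993184
k=2: b·v=13.5×0.36=4.860000; √(2b)=5.196152; u=(4.860000+(-38.801))/5.196152=-6.531948, w=(4.860000−(-38.801))/5.196152=8.402563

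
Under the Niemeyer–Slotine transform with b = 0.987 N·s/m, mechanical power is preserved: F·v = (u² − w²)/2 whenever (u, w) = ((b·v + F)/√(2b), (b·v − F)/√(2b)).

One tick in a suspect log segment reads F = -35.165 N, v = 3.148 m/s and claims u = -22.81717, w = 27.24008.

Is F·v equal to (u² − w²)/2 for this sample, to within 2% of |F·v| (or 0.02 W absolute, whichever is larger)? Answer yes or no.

F·v = (-35.165)×3.148 = -110.69942 W.
(u² − w²)/2 = (520.62325 − 742.02196)/2 = -110.69936 W.
|Δ| = 0.00006;  2% of max(1, |F·v|) = 2.21399.

yes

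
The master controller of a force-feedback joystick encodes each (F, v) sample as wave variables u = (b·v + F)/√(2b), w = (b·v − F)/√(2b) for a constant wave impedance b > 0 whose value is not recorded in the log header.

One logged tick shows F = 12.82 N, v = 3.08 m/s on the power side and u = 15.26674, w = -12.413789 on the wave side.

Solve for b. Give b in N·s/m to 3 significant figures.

u + w = 2.852951;  u + w = √(2b)·v, so √(2b) = 2.852951/3.08 = 0.926283.
b = (√(2b))²/2 = 0.858000/2 = 0.429000.
(Check via u − w = 2F/√(2b): u − w = 27.680529, 2F/√(2b) = 27.680531.)

b = 0.429 N·s/m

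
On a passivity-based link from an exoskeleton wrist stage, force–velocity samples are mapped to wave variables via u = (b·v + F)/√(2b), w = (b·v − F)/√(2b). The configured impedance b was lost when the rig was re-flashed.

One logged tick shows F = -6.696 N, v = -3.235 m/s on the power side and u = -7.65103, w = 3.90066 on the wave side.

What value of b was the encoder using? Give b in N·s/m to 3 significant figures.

u + w = -3.75037;  u + w = √(2b)·v, so √(2b) = -3.75037/(-3.235) = 1.15931.
b = (√(2b))²/2 = 1.34400/2 = 0.67200.
(Check via u − w = 2F/√(2b): u − w = -11.55169, 2F/√(2b) = -11.55169.)

b = 0.672 N·s/m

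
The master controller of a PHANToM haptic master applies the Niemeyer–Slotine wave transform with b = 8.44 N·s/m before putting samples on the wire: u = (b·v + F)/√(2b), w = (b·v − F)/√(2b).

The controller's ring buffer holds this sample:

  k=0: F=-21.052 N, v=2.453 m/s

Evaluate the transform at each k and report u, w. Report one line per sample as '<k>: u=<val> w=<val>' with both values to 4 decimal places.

k=0: b·v=8.44×2.453=20.7033; √(2b)=4.1085; u=(20.7033+(-21.052))/4.1085=-0.0849, w=(20.7033−(-21.052))/4.1085=10.1631

0: u=-0.0849 w=10.1631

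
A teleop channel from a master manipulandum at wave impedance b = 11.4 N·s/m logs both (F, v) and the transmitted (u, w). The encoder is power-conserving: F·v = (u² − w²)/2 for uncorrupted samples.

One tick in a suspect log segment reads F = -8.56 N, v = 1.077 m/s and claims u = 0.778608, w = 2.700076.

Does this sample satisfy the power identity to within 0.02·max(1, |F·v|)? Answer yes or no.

F·v = (-8.56)×1.077 = -9.219120 W.
(u² − w²)/2 = (0.606230 − 7.290410)/2 = -3.342090 W.
|Δ| = 5.877030;  2% of max(1, |F·v|) = 0.184382.

no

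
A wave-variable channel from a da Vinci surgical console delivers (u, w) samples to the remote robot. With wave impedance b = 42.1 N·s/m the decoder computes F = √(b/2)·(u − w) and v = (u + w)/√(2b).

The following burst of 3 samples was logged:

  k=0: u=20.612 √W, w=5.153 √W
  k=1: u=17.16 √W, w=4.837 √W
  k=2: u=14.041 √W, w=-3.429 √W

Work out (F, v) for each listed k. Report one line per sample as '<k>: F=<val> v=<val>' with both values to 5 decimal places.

0: F=70.92632 v=2.80785
1: F=56.53827 v=2.39722
2: F=80.15285 v=1.15649

k=0: u−w=15.45900, u+w=25.76500; √(b/2)=4.58803, √(2b)=9.17606; F=4.58803×15.459=70.92632, v=25.76500/9.17606=2.80785
k=1: u−w=12.32300, u+w=21.99700; √(b/2)=4.58803, √(2b)=9.17606; F=4.58803×12.323=56.53827, v=21.99700/9.17606=2.39722
k=2: u−w=17.47000, u+w=10.61200; √(b/2)=4.58803, √(2b)=9.17606; F=4.58803×17.47=80.15285, v=10.61200/9.17606=1.15649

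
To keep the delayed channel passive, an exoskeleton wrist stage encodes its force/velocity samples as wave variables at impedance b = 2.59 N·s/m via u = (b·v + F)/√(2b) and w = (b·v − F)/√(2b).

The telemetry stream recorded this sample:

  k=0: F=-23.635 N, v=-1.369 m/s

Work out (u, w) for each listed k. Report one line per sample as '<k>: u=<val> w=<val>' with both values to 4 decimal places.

k=0: b·v=2.59×(-1.369)=-3.5457; √(2b)=2.2760; u=(-3.5457+(-23.635))/2.2760=-11.9425, w=(-3.5457−(-23.635))/2.2760=8.8267

0: u=-11.9425 w=8.8267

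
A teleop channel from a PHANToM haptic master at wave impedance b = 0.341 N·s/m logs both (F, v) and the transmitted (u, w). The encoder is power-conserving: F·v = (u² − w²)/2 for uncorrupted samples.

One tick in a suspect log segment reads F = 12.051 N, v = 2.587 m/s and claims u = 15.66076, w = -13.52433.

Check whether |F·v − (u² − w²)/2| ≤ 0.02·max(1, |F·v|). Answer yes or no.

yes

F·v = 12.051×2.587 = 31.17594 W.
(u² − w²)/2 = (245.25940 − 182.90750)/2 = 31.17595 W.
|Δ| = 0.00001;  2% of max(1, |F·v|) = 0.62352.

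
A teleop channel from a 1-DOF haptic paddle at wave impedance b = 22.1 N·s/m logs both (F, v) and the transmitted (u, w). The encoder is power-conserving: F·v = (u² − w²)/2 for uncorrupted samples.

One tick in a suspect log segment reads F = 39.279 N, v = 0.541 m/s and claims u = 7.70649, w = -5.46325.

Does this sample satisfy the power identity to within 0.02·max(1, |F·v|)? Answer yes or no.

no

F·v = 39.279×0.541 = 21.2499 W.
(u² − w²)/2 = (59.3900 − 29.8471)/2 = 14.7714 W.
|Δ| = 6.4785;  2% of max(1, |F·v|) = 0.4250.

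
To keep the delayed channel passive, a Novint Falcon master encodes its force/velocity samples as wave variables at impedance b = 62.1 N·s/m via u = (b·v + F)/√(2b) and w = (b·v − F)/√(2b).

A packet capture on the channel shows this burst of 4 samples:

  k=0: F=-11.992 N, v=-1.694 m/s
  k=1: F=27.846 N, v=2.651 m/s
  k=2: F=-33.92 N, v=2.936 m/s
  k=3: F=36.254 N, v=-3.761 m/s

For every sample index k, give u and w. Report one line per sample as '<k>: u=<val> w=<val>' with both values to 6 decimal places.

0: u=-10.515442 w=-8.363350
1: u=17.270672 w=12.273411
2: u=13.316482 w=19.403786
3: u=-17.704159 w=-24.210325

k=0: b·v=62.1×(-1.694)=-105.197400; √(2b)=11.144505; u=(-105.197400+(-11.992))/11.144505=-10.515442, w=(-105.197400−(-11.992))/11.144505=-8.363350
k=1: b·v=62.1×2.651=164.627100; √(2b)=11.144505; u=(164.627100+27.846)/11.144505=17.270672, w=(164.627100−27.846)/11.144505=12.273411
k=2: b·v=62.1×2.936=182.325600; √(2b)=11.144505; u=(182.325600+(-33.92))/11.144505=13.316482, w=(182.325600−(-33.92))/11.144505=19.403786
k=3: b·v=62.1×(-3.761)=-233.558100; √(2b)=11.144505; u=(-233.558100+36.254)/11.144505=-17.704159, w=(-233.558100−36.254)/11.144505=-24.210325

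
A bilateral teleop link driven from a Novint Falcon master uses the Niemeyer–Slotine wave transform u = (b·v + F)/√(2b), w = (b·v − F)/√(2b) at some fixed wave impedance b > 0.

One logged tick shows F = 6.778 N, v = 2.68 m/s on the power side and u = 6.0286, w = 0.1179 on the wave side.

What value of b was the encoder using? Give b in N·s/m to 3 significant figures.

u + w = 6.1465;  u + w = √(2b)·v, so √(2b) = 6.1465/2.68 = 2.2935.
b = (√(2b))²/2 = 5.2600/2 = 2.6300.
(Check via u − w = 2F/√(2b): u − w = 5.9107, 2F/√(2b) = 5.9107.)

b = 2.63 N·s/m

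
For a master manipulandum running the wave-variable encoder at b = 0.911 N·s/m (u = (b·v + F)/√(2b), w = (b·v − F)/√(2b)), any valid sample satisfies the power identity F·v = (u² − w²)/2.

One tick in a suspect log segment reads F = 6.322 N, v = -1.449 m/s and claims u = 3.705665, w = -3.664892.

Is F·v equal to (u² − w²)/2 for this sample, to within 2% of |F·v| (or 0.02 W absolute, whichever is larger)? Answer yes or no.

no

F·v = 6.322×(-1.449) = -9.160578 W.
(u² − w²)/2 = (13.731953 − 13.431433)/2 = 0.150260 W.
|Δ| = 9.310838;  2% of max(1, |F·v|) = 0.183212.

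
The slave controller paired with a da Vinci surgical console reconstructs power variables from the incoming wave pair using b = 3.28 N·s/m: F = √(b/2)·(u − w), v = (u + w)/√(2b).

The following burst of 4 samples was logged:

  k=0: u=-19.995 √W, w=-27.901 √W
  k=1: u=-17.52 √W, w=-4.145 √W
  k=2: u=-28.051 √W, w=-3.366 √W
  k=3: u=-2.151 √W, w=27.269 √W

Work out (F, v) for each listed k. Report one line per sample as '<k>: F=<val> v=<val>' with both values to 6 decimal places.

0: F=10.124620 v=-18.700246
1: F=-17.128357 v=-8.458761
2: F=-31.612224 v=-12.266278
3: F=-37.675983 v=9.806931

k=0: u−w=7.906000, u+w=-47.896000; √(b/2)=1.280625, √(2b)=2.561250; F=1.280625×7.906=10.124620, v=-47.896000/2.561250=-18.700246
k=1: u−w=-13.375000, u+w=-21.665000; √(b/2)=1.280625, √(2b)=2.561250; F=1.280625×(-13.375)=-17.128357, v=-21.665000/2.561250=-8.458761
k=2: u−w=-24.685000, u+w=-31.417000; √(b/2)=1.280625, √(2b)=2.561250; F=1.280625×(-24.685)=-31.612224, v=-31.417000/2.561250=-12.266278
k=3: u−w=-29.420000, u+w=25.118000; √(b/2)=1.280625, √(2b)=2.561250; F=1.280625×(-29.42)=-37.675983, v=25.118000/2.561250=9.806931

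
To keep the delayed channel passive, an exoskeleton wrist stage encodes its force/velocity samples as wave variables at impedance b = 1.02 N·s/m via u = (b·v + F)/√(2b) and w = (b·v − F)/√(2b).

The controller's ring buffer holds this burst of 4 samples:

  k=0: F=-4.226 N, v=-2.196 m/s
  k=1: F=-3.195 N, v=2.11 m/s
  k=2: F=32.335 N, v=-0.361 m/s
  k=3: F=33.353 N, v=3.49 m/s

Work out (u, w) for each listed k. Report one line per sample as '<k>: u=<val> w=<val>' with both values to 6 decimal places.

0: u=-4.527050 w=1.390534
1: u=-0.730106 w=3.743789
2: u=22.381223 w=-22.896834
3: u=25.844129 w=-20.859412

k=0: b·v=1.02×(-2.196)=-2.239920; √(2b)=1.428286; u=(-2.239920+(-4.226))/1.428286=-4.527050, w=(-2.239920−(-4.226))/1.428286=1.390534
k=1: b·v=1.02×2.11=2.152200; √(2b)=1.428286; u=(2.152200+(-3.195))/1.428286=-0.730106, w=(2.152200−(-3.195))/1.428286=3.743789
k=2: b·v=1.02×(-0.361)=-0.368220; √(2b)=1.428286; u=(-0.368220+32.335)/1.428286=22.381223, w=(-0.368220−32.335)/1.428286=-22.896834
k=3: b·v=1.02×3.49=3.559800; √(2b)=1.428286; u=(3.559800+33.353)/1.428286=25.844129, w=(3.559800−33.353)/1.428286=-20.859412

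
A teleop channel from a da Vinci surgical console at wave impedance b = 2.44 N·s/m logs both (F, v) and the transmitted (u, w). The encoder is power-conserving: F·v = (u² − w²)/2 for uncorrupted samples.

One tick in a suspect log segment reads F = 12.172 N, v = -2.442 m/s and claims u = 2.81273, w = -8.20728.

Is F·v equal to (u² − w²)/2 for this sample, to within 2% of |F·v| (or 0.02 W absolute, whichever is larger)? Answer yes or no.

F·v = 12.172×(-2.442) = -29.7240 W.
(u² − w²)/2 = (7.9115 − 67.3594)/2 = -29.7240 W.
|Δ| = 0.0000;  2% of max(1, |F·v|) = 0.5945.

yes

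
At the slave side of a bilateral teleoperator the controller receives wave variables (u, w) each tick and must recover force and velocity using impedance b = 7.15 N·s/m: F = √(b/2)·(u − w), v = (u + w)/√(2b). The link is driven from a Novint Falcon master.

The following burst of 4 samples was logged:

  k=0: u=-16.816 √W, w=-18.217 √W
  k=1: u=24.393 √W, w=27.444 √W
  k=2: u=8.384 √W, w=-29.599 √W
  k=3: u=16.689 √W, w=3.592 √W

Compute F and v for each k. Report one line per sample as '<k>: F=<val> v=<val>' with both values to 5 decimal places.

0: F=2.64896 v=-9.26423
1: F=-5.76873 v=13.70793
2: F=71.81700 v=-5.61016
3: F=24.76338 v=5.36317

k=0: u−w=1.40100, u+w=-35.03300; √(b/2)=1.89077, √(2b)=3.78153; F=1.89077×1.401=2.64896, v=-35.03300/3.78153=-9.26423
k=1: u−w=-3.05100, u+w=51.83700; √(b/2)=1.89077, √(2b)=3.78153; F=1.89077×(-3.051)=-5.76873, v=51.83700/3.78153=13.70793
k=2: u−w=37.98300, u+w=-21.21500; √(b/2)=1.89077, √(2b)=3.78153; F=1.89077×37.983=71.81700, v=-21.21500/3.78153=-5.61016
k=3: u−w=13.09700, u+w=20.28100; √(b/2)=1.89077, √(2b)=3.78153; F=1.89077×13.097=24.76338, v=20.28100/3.78153=5.36317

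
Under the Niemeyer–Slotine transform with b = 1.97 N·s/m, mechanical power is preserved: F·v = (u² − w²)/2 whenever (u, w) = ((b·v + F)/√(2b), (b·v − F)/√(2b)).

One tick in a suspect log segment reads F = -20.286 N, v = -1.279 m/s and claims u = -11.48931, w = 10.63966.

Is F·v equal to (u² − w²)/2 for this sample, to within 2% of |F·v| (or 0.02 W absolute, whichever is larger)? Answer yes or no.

no

F·v = (-20.286)×(-1.279) = 25.9458 W.
(u² − w²)/2 = (132.0042 − 113.2024)/2 = 9.4009 W.
|Δ| = 16.5449;  2% of max(1, |F·v|) = 0.5189.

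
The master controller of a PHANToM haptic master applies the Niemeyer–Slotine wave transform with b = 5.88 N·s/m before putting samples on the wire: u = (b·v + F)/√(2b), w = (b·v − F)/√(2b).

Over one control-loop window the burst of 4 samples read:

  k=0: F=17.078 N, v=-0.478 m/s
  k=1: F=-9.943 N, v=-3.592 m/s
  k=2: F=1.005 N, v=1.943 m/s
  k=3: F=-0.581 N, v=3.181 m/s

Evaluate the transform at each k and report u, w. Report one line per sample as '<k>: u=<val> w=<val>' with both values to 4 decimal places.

0: u=4.1604 w=-5.7996
1: u=-9.0584 w=-3.2596
2: u=3.6246 w=3.0385
3: u=5.2849 w=5.6237

k=0: b·v=5.88×(-0.478)=-2.8106; √(2b)=3.4293; u=(-2.8106+17.078)/3.4293=4.1604, w=(-2.8106−17.078)/3.4293=-5.7996
k=1: b·v=5.88×(-3.592)=-21.1210; √(2b)=3.4293; u=(-21.1210+(-9.943))/3.4293=-9.0584, w=(-21.1210−(-9.943))/3.4293=-3.2596
k=2: b·v=5.88×1.943=11.4248; √(2b)=3.4293; u=(11.4248+1.005)/3.4293=3.6246, w=(11.4248−1.005)/3.4293=3.0385
k=3: b·v=5.88×3.181=18.7043; √(2b)=3.4293; u=(18.7043+(-0.581))/3.4293=5.2849, w=(18.7043−(-0.581))/3.4293=5.6237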